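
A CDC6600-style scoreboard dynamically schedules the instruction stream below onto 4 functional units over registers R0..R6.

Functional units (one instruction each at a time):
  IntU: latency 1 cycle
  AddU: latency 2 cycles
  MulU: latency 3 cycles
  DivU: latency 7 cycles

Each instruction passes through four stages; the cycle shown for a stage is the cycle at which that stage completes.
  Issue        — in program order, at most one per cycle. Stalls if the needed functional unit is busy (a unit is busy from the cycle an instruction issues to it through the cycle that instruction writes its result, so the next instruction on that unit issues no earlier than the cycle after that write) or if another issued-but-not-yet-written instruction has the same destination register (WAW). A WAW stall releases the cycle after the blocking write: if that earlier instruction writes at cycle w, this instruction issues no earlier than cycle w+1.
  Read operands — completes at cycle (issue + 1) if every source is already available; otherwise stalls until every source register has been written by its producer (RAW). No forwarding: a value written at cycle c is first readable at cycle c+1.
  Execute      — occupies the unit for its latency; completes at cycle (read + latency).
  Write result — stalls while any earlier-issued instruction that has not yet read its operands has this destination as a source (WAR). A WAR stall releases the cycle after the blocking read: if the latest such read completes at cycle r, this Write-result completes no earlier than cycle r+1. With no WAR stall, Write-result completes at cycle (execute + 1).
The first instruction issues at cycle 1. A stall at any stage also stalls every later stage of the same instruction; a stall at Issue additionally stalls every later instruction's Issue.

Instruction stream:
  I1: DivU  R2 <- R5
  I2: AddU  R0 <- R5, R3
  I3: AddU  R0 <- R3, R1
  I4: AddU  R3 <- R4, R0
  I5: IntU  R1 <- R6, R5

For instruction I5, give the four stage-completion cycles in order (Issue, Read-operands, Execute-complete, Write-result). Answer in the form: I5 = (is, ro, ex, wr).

I5 = (13, 14, 15, 16)

c1: I1 dispatched to DivU
c2: I1 operands ready | I2 dispatched to AddU
c3: I2 operands ready
c5: I2 complete
c6: R0←I2
c7: I3 dispatched to AddU
c8: I3 operands ready
c9: I1 complete
c10: R2←I1 | I3 complete
c11: R0←I3
c12: I4 dispatched to AddU
c13: I4 operands ready | I5 dispatched to IntU
c14: I5 operands ready
c15: I4 complete | I5 complete
c16: R3←I4 | R1←I5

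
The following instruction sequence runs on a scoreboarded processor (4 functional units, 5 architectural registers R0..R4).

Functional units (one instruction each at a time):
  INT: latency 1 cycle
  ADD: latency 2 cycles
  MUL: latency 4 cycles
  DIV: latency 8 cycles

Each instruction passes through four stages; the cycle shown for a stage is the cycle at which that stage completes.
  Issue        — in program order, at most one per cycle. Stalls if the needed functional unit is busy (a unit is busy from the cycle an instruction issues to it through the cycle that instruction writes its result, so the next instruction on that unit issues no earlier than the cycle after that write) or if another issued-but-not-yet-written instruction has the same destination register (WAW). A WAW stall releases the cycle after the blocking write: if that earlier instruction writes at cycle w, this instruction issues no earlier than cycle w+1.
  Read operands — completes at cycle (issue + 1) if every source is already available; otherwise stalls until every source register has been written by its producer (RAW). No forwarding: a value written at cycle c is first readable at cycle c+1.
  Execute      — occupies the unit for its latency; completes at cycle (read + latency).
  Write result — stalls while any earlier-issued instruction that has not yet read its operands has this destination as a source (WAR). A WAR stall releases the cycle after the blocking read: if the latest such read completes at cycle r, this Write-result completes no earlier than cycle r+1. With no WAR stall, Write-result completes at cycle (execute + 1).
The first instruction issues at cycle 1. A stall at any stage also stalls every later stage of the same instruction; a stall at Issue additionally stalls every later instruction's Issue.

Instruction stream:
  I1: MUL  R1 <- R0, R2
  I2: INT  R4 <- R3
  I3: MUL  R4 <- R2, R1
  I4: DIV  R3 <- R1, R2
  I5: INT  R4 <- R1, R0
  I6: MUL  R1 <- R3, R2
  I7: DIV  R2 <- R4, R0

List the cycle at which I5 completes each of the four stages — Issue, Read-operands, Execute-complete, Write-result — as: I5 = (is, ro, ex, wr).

I5 = (15, 16, 17, 18)

I1: IS=1 RO=2 EX=6 WR=7
I2: IS=2 RO=3 EX=4 WR=5
I3: IS=8 RO=9 EX=13 WR=14  [struct: MUL busy until I1 writes@7]
I4: IS=9 RO=10 EX=18 WR=19
I5: IS=15 RO=16 EX=17 WR=18  [WAW R4: wait I3 write@14]
I6: IS=16 RO=20 EX=24 WR=25  [RAW R3: wait I4 write@19]
I7: IS=20 RO=21 EX=29 WR=30  [struct: DIV busy until I4 writes@19]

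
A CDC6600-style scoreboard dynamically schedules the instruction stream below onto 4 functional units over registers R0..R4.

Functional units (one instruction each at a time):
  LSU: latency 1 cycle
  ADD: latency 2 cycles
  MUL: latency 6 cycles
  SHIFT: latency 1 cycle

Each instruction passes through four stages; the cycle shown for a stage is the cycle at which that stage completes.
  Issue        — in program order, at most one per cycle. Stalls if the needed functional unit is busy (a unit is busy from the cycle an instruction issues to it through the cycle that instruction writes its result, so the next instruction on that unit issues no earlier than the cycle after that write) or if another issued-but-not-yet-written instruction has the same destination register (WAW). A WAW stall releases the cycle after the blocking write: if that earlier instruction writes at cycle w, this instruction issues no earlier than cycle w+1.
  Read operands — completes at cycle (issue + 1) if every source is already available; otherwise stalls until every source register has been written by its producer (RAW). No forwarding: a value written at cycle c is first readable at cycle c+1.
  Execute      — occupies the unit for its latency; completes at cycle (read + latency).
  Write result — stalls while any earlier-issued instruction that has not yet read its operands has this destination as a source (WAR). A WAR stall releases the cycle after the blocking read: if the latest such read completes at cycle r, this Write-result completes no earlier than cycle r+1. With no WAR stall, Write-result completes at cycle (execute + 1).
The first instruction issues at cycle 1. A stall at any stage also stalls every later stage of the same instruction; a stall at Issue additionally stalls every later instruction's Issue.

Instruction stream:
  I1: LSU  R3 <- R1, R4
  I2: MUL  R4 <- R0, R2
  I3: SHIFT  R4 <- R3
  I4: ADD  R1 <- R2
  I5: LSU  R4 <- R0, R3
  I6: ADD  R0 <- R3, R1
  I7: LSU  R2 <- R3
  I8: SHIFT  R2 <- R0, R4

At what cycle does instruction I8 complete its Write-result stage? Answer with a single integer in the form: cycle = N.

cycle = 26

t=1  issue I1 (LSU)
t=2  I1 read-ops, issue I2 (MUL)
t=3  I1 finished on LSU, I2 read-ops
t=4  I1→R3
t=9  I2 finished on MUL
t=10  I2→R4
t=11  issue I3 (SHIFT)
t=12  I3 read-ops, issue I4 (ADD)
t=13  I3 finished on SHIFT, I4 read-ops
t=14  I3→R4
t=15  I4 finished on ADD, issue I5 (LSU)
t=16  I4→R1, I5 read-ops
t=17  I5 finished on LSU, issue I6 (ADD)
t=18  I5→R4, I6 read-ops
t=19  issue I7 (LSU)
t=20  I6 finished on ADD, I7 read-ops
t=21  I6→R0, I7 finished on LSU
t=22  I7→R2
t=23  issue I8 (SHIFT)
t=24  I8 read-ops
t=25  I8 finished on SHIFT
t=26  I8→R2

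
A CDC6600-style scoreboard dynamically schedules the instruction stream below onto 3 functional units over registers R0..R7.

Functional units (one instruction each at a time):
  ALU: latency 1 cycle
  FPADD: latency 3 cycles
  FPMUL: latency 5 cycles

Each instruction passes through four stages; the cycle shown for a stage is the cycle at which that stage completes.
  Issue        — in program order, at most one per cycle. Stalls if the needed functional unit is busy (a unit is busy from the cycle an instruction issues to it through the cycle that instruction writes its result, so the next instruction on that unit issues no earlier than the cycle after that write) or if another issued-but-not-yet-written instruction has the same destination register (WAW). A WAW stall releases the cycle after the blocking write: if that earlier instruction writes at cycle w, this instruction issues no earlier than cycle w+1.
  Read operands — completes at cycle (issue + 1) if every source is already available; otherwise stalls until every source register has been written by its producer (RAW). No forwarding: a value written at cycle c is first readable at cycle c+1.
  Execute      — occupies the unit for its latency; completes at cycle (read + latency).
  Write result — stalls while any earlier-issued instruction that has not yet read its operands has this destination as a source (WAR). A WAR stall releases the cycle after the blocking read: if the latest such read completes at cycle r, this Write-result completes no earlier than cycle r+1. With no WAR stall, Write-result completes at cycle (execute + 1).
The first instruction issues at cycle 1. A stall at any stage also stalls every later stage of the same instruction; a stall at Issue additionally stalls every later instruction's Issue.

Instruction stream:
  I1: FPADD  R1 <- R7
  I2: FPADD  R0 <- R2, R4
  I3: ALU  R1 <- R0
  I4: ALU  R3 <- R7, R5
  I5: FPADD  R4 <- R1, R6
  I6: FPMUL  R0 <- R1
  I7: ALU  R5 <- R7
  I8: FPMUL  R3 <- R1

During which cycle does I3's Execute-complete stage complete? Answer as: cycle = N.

cycle = 14

[I1] 1/2/5/6
[I2] 7/8/11/12  (struct: FPADD busy until I1 writes@6)
[I3] 8/13/14/15  (RAW R0: wait I2 write@12)
[I4] 16/17/18/19  (struct: ALU busy until I3 writes@15)
[I5] 17/18/21/22
[I6] 18/19/24/25
[I7] 20/21/22/23  (struct: ALU busy until I4 writes@19)
[I8] 26/27/32/33  (struct: FPMUL busy until I6 writes@25)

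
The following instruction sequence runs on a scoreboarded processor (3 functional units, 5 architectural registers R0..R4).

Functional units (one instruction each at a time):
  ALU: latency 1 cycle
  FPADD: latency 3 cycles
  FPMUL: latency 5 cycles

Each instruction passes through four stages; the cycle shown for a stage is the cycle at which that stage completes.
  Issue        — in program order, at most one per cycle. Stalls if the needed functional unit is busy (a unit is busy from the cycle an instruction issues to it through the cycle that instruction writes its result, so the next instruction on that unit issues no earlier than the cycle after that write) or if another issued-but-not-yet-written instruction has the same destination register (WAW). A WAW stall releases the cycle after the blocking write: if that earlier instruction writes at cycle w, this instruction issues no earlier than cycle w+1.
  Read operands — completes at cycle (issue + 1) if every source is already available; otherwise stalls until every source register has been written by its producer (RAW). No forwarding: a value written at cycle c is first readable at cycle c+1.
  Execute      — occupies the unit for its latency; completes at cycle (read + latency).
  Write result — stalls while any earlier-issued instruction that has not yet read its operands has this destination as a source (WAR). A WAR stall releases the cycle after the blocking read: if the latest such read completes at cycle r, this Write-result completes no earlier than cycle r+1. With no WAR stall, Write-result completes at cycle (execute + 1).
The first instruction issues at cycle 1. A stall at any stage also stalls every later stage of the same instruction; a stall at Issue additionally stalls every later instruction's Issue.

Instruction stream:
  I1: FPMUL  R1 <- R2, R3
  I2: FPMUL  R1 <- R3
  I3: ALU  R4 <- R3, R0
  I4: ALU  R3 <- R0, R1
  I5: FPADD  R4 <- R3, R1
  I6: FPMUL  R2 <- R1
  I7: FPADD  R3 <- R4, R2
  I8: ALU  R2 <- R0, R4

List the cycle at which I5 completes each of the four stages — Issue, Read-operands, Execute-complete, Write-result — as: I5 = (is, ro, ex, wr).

[1] I1→FPMUL
[2] I1 RO
[7] I1 EX
[8] I1 WR R1
[9] I2→FPMUL
[10] I2 RO · I3→ALU
[11] I3 RO
[12] I3 EX
[13] I3 WR R4
[14] I4→ALU
[15] I2 EX · I5→FPADD
[16] I2 WR R1
[17] I4 RO · I6→FPMUL
[18] I4 EX · I6 RO
[19] I4 WR R3
[20] I5 RO
[23] I5 EX · I6 EX
[24] I5 WR R4 · I6 WR R2
[25] I7→FPADD
[26] I7 RO · I8→ALU
[27] I8 RO
[28] I8 EX
[29] I7 EX · I8 WR R2
[30] I7 WR R3

I5 = (15, 20, 23, 24)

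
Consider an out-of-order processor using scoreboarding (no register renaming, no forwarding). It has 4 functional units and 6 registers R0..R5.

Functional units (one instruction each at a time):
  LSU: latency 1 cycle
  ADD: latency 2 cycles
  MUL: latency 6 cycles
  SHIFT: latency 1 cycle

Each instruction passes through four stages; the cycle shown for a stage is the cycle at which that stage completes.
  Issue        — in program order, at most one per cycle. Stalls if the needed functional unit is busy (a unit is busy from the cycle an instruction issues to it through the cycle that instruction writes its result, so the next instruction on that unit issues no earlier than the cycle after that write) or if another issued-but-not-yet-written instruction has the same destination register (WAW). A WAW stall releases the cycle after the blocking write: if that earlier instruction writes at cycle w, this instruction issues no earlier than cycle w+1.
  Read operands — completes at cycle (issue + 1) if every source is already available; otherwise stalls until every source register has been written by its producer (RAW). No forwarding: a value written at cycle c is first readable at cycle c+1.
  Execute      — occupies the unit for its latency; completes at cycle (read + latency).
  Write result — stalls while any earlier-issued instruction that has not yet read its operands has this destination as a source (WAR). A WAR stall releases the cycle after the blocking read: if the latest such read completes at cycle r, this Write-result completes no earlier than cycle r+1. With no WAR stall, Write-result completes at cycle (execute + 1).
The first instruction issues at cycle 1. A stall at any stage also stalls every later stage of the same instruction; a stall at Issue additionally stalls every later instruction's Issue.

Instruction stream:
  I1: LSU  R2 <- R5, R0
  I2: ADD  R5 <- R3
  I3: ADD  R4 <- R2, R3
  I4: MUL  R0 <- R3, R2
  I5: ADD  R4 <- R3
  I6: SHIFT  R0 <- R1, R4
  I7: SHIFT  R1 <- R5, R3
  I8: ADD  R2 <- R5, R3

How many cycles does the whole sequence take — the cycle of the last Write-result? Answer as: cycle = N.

cycle 1: issue I1 (LSU)
cycle 2: I1 read-ops · issue I2 (ADD)
cycle 3: I1 finished on LSU · I2 read-ops
cycle 4: I1→R2
cycle 5: I2 finished on ADD
cycle 6: I2→R5
cycle 7: issue I3 (ADD)
cycle 8: I3 read-ops · issue I4 (MUL)
cycle 9: I4 read-ops
cycle 10: I3 finished on ADD
cycle 11: I3→R4
cycle 12: issue I5 (ADD)
cycle 13: I5 read-ops
cycle 15: I4 finished on MUL · I5 finished on ADD
cycle 16: I4→R0 · I5→R4
cycle 17: issue I6 (SHIFT)
cycle 18: I6 read-ops
cycle 19: I6 finished on SHIFT
cycle 20: I6→R0
cycle 21: issue I7 (SHIFT)
cycle 22: I7 read-ops · issue I8 (ADD)
cycle 23: I7 finished on SHIFT · I8 read-ops
cycle 24: I7→R1
cycle 25: I8 finished on ADD
cycle 26: I8→R2

cycle = 26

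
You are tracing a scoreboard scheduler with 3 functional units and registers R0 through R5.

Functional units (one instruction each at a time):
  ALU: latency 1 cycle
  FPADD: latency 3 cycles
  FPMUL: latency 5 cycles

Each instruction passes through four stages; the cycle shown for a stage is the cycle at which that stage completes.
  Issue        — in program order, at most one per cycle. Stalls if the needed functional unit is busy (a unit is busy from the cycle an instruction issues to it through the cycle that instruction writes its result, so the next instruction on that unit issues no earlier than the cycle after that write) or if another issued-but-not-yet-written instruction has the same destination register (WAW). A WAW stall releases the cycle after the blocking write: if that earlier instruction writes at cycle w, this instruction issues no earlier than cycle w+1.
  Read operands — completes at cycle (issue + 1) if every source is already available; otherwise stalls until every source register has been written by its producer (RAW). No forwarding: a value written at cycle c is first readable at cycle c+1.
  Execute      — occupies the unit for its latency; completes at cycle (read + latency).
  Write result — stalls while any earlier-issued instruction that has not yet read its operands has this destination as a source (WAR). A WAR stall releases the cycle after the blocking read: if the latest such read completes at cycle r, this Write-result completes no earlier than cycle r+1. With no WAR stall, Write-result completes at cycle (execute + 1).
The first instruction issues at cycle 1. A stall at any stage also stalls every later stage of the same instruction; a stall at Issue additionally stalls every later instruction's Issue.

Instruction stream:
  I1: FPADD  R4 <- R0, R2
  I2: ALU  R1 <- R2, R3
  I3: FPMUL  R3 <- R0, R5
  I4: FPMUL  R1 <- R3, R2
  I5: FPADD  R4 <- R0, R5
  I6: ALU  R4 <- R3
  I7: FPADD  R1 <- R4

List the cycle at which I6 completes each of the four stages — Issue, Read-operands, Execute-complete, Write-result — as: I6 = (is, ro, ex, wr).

1) issue 1, read 2, done 5, write 6
2) issue 2, read 3, done 4, write 5
3) issue 3, read 4, done 9, write 10
4) issue 11, read 12, done 17, write 18  <struct: FPMUL busy until I3 writes@10>
5) issue 12, read 13, done 16, write 17
6) issue 18, read 19, done 20, write 21  <WAW R4: wait I5 write@17>
7) issue 19, read 22, done 25, write 26  <RAW R4: wait I6 write@21>

I6 = (18, 19, 20, 21)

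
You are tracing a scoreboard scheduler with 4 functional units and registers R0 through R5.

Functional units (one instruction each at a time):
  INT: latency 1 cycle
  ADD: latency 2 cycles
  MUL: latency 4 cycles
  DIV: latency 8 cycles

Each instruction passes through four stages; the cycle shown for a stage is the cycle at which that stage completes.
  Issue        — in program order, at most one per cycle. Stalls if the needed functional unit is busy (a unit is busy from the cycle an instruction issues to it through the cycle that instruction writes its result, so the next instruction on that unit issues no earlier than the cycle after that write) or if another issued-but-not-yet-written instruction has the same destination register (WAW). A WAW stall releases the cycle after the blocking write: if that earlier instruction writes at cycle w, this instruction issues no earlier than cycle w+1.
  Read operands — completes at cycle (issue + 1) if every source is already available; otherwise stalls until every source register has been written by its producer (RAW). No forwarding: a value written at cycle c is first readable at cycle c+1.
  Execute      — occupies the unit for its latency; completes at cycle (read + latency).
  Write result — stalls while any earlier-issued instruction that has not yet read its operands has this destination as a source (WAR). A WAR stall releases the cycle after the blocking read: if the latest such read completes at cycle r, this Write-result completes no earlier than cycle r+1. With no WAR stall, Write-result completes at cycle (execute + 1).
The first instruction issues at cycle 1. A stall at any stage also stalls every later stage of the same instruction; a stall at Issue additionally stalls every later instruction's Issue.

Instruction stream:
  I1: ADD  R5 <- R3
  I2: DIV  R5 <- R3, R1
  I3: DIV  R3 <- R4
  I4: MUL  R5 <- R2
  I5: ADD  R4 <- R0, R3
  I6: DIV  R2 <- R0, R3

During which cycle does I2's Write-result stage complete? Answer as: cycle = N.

[1] I1 issues→ADD
[2] I1 reads
[4] I1 exec-done
[5] I1 writes R5
[6] I2 issues→DIV
[7] I2 reads
[15] I2 exec-done
[16] I2 writes R5
[17] I3 issues→DIV
[18] I3 reads; I4 issues→MUL
[19] I4 reads; I5 issues→ADD
[23] I4 exec-done
[24] I4 writes R5
[26] I3 exec-done
[27] I3 writes R3
[28] I5 reads; I6 issues→DIV
[29] I6 reads
[30] I5 exec-done
[31] I5 writes R4
[37] I6 exec-done
[38] I6 writes R2

cycle = 16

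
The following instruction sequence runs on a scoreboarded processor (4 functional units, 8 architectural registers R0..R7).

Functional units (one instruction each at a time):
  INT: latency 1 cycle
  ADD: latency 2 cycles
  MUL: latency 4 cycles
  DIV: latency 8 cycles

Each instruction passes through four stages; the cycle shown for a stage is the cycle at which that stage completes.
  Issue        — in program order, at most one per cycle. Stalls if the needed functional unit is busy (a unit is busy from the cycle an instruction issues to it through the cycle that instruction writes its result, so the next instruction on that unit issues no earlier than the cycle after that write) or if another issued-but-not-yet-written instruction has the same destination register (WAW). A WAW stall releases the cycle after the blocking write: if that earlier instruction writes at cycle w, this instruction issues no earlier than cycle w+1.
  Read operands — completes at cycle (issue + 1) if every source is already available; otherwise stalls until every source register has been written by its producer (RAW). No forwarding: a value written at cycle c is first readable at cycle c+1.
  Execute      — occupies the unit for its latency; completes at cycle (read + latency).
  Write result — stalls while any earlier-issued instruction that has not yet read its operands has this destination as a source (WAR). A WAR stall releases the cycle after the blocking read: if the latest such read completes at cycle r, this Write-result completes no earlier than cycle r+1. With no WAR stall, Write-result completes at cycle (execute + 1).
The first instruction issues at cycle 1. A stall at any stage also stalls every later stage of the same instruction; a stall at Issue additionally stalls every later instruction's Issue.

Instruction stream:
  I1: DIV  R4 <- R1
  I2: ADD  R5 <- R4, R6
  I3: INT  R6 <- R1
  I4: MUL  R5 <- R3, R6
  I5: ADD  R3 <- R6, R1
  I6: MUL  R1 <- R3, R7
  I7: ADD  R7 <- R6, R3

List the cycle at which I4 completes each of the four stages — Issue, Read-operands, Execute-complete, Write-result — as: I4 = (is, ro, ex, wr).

1) issue 1, read 2, done 10, write 11
2) issue 2, read 12, done 14, write 15  <RAW R4: wait I1 write@11>
3) issue 3, read 4, done 5, write 13  <WAR R6: wait I2 read@12>
4) issue 16, read 17, done 21, write 22  <WAW R5: wait I2 write@15>
5) issue 17, read 18, done 20, write 21
6) issue 23, read 24, done 28, write 29  <struct: MUL busy until I4 writes@22>
7) issue 24, read 25, done 27, write 28

I4 = (16, 17, 21, 22)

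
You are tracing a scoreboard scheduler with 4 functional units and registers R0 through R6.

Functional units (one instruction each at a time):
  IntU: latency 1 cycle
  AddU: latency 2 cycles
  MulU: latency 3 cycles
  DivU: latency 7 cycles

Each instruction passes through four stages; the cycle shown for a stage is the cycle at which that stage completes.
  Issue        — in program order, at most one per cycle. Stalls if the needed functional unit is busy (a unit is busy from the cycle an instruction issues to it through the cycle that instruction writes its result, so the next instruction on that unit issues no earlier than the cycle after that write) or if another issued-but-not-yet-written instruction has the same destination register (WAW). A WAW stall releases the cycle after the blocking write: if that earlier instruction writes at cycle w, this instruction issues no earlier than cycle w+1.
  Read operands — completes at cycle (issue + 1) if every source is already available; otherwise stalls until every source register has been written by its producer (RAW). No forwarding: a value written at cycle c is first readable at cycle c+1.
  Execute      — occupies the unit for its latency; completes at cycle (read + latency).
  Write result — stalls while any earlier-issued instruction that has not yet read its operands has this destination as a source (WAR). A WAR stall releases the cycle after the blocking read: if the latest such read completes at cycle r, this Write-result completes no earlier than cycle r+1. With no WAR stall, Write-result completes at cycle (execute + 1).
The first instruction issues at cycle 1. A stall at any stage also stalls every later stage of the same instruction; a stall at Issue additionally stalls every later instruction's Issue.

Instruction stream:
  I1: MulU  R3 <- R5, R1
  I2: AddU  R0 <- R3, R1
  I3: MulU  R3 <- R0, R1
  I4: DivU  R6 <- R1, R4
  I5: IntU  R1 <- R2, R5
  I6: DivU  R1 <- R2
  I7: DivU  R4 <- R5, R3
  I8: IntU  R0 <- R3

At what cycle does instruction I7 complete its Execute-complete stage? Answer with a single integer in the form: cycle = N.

1) issue 1, read 2, done 5, write 6
2) issue 2, read 7, done 9, write 10  <RAW R3: wait I1 write@6>
3) issue 7, read 11, done 14, write 15  <struct: MulU busy until I1 writes@6 / RAW R0: wait I2 write@10>
4) issue 8, read 9, done 16, write 17
5) issue 9, read 10, done 11, write 12
6) issue 18, read 19, done 26, write 27  <struct: DivU busy until I4 writes@17>
7) issue 28, read 29, done 36, write 37  <struct: DivU busy until I6 writes@27>
8) issue 29, read 30, done 31, write 32

cycle = 36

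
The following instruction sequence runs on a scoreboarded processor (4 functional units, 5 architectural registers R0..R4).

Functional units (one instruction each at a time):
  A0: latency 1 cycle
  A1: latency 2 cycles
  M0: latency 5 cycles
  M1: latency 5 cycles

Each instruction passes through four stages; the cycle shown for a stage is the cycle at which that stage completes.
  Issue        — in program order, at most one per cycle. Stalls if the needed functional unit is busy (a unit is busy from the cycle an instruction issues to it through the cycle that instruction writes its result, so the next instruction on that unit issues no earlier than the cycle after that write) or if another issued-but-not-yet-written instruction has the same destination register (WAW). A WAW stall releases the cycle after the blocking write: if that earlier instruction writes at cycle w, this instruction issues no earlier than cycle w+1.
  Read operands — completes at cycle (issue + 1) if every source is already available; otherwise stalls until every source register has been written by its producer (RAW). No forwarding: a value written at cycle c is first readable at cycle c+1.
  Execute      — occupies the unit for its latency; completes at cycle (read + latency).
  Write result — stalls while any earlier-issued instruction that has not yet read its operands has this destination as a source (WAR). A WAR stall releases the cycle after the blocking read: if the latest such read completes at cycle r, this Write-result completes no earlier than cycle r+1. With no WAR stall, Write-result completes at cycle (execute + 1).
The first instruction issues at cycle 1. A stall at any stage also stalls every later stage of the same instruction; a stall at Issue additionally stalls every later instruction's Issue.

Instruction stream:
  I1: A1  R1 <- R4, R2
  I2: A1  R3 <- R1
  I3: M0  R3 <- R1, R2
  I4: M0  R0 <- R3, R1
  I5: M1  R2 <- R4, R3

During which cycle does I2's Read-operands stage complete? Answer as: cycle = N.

I1 -> (1, 2, 4, 5)
I2 -> (6, 7, 9, 10)  // struct: A1 busy until I1 writes@5
I3 -> (11, 12, 17, 18)  // WAW R3: wait I2 write@10
I4 -> (19, 20, 25, 26)  // struct: M0 busy until I3 writes@18
I5 -> (20, 21, 26, 27)

cycle = 7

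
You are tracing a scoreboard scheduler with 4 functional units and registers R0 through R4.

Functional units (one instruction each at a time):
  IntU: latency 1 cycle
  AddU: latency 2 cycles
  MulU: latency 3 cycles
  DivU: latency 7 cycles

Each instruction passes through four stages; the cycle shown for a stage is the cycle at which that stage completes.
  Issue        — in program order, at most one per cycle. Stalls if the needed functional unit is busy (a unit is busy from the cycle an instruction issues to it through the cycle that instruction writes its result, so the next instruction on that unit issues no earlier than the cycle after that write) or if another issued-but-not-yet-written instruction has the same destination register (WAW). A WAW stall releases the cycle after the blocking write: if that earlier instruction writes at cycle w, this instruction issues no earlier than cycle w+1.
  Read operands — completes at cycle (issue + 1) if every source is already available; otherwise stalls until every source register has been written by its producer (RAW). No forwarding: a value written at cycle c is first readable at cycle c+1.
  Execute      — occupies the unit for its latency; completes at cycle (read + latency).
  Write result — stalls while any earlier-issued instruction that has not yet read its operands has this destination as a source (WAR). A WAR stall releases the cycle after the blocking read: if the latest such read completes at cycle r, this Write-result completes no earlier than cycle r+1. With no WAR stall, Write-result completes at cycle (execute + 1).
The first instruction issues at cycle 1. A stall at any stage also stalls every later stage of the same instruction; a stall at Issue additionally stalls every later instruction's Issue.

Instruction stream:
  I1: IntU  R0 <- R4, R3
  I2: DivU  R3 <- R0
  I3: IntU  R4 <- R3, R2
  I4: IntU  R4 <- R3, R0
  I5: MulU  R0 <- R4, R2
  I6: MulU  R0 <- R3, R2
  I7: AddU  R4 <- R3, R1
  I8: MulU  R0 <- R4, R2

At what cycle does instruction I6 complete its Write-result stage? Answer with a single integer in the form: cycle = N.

1) issue 1, read 2, done 3, write 4
2) issue 2, read 5, done 12, write 13  <RAW R0: wait I1 write@4>
3) issue 5, read 14, done 15, write 16  <struct: IntU busy until I1 writes@4 / RAW R3: wait I2 write@13>
4) issue 17, read 18, done 19, write 20  <struct: IntU busy until I3 writes@16>
5) issue 18, read 21, done 24, write 25  <RAW R4: wait I4 write@20>
6) issue 26, read 27, done 30, write 31  <struct: MulU busy until I5 writes@25>
7) issue 27, read 28, done 30, write 31
8) issue 32, read 33, done 36, write 37  <struct: MulU busy until I6 writes@31>

cycle = 31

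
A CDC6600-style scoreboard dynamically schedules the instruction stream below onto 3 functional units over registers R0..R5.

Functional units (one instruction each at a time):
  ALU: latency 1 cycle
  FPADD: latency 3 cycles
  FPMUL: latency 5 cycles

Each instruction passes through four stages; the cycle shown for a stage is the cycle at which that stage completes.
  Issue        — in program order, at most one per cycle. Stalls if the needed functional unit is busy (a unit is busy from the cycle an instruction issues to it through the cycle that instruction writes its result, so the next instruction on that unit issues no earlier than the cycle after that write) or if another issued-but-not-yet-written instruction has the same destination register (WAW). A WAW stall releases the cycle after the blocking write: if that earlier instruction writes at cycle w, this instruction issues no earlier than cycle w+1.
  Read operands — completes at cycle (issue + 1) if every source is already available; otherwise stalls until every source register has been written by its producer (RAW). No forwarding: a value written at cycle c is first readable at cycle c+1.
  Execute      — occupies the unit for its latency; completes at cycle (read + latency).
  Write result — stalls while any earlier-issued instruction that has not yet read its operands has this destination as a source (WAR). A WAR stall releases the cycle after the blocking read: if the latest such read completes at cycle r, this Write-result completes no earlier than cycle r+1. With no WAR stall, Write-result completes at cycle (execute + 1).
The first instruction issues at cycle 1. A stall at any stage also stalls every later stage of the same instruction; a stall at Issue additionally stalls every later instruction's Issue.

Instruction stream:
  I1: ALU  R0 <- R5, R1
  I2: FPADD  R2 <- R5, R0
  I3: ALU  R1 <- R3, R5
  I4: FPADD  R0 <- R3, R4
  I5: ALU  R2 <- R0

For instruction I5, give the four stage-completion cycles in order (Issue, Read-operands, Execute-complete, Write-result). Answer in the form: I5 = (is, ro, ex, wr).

c1: I1 issues→ALU
c2: I1 reads · I2 issues→FPADD
c3: I1 exec-done
c4: I1 writes R0
c5: I2 reads · I3 issues→ALU
c6: I3 reads
c7: I3 exec-done
c8: I2 exec-done · I3 writes R1
c9: I2 writes R2
c10: I4 issues→FPADD
c11: I4 reads · I5 issues→ALU
c14: I4 exec-done
c15: I4 writes R0
c16: I5 reads
c17: I5 exec-done
c18: I5 writes R2

I5 = (11, 16, 17, 18)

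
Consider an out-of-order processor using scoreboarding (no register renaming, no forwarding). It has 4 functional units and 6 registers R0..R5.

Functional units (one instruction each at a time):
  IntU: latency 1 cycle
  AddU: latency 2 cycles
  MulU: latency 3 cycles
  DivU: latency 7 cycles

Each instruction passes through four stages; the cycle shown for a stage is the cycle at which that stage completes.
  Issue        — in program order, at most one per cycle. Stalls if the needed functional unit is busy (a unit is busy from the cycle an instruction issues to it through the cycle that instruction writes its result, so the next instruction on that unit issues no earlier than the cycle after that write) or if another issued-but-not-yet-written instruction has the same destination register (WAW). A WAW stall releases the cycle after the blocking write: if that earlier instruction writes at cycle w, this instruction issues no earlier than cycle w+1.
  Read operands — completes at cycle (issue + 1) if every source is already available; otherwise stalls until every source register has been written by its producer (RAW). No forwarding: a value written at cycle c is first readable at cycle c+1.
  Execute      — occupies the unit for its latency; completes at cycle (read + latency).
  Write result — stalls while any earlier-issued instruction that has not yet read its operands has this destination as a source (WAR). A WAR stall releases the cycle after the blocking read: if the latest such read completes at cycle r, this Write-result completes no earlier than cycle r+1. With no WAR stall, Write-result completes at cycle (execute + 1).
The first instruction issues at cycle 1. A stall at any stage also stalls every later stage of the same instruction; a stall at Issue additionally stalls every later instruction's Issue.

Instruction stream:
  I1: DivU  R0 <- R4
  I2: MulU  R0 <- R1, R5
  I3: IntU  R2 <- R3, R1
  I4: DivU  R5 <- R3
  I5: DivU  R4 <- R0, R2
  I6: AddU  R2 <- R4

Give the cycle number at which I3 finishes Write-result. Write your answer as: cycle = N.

cycle 1: I1 dispatched to DivU
cycle 2: I1 operands ready
cycle 9: I1 complete
cycle 10: R0←I1
cycle 11: I2 dispatched to MulU
cycle 12: I2 operands ready, I3 dispatched to IntU
cycle 13: I3 operands ready, I4 dispatched to DivU
cycle 14: I3 complete, I4 operands ready
cycle 15: I2 complete, R2←I3
cycle 16: R0←I2
cycle 21: I4 complete
cycle 22: R5←I4
cycle 23: I5 dispatched to DivU
cycle 24: I5 operands ready, I6 dispatched to AddU
cycle 31: I5 complete
cycle 32: R4←I5
cycle 33: I6 operands ready
cycle 35: I6 complete
cycle 36: R2←I6

cycle = 15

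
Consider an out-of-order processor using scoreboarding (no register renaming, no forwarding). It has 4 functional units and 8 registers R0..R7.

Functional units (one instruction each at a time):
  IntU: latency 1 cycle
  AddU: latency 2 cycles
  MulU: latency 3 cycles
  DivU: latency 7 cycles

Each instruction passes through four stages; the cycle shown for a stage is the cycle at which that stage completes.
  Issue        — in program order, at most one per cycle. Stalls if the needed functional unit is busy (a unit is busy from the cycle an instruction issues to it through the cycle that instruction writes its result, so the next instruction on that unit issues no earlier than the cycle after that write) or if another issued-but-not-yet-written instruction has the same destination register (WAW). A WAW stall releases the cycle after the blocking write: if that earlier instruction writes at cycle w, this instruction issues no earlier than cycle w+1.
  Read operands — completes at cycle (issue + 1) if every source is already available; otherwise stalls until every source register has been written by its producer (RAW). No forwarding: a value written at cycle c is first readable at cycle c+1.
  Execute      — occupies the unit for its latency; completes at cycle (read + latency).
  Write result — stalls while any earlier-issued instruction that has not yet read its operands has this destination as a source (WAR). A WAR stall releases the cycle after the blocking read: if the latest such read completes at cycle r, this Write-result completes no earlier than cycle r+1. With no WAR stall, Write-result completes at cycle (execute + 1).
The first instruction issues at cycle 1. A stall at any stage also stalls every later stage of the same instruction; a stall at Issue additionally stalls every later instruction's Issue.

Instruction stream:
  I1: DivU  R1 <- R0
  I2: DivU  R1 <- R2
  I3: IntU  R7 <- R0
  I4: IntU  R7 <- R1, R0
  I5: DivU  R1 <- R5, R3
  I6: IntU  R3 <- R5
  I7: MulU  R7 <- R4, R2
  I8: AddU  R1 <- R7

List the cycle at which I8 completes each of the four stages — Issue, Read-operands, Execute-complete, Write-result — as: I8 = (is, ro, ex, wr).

1) issue 1, read 2, done 9, write 10
2) issue 11, read 12, done 19, write 20  <struct: DivU busy until I1 writes@10>
3) issue 12, read 13, done 14, write 15
4) issue 16, read 21, done 22, write 23  <struct: IntU busy until I3 writes@15 / RAW R1: wait I2 write@20>
5) issue 21, read 22, done 29, write 30  <struct: DivU busy until I2 writes@20>
6) issue 24, read 25, done 26, write 27  <struct: IntU busy until I4 writes@23>
7) issue 25, read 26, done 29, write 30
8) issue 31, read 32, done 34, write 35  <WAW R1: wait I5 write@30>

I8 = (31, 32, 34, 35)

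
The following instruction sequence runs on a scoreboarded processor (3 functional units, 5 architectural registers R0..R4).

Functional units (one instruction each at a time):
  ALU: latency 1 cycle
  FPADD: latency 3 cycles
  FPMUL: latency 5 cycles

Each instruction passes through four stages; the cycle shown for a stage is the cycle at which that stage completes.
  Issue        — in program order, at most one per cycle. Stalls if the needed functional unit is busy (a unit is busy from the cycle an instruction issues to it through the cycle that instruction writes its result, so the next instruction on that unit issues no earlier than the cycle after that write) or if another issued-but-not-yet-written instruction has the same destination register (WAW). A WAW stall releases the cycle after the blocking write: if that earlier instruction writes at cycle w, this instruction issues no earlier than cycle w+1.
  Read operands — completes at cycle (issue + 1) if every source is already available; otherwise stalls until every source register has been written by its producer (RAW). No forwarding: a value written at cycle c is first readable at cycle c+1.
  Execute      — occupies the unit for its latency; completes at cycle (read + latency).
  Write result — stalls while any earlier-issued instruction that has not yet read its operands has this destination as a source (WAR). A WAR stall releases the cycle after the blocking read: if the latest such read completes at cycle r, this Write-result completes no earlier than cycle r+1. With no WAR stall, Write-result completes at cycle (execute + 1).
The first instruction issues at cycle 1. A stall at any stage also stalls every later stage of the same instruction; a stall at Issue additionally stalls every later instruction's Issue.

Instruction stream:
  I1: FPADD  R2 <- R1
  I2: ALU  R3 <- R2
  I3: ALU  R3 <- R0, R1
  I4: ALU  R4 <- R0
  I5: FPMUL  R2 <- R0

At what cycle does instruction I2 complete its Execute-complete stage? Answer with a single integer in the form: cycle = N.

cycle 1: I1 dispatched to FPADD
cycle 2: I1 operands ready; I2 dispatched to ALU
cycle 5: I1 complete
cycle 6: R2←I1
cycle 7: I2 operands ready
cycle 8: I2 complete
cycle 9: R3←I2
cycle 10: I3 dispatched to ALU
cycle 11: I3 operands ready
cycle 12: I3 complete
cycle 13: R3←I3
cycle 14: I4 dispatched to ALU
cycle 15: I4 operands ready; I5 dispatched to FPMUL
cycle 16: I4 complete; I5 operands ready
cycle 17: R4←I4
cycle 21: I5 complete
cycle 22: R2←I5

cycle = 8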